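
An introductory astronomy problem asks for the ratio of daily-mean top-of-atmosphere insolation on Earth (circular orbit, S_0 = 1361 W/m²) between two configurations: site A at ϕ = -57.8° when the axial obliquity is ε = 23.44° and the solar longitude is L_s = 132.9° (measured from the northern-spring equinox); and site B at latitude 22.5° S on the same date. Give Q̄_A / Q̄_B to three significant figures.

Q̄_A / Q̄_B ≈ 0.256

— Configuration A (ϕ=-57.8°):
Solar declination: sin δ = sin ε · sin L_s = sin 23.44° × sin 132.9° = 0.29140, so δ = +16.942°.
cos h₀ = −tan(-57.8°) tan(+16.942°) = 0.4837, h₀ = 1.0659 rad.
Bracket: h₀ sin ϕ sin δ + cos ϕ cos δ sin h₀ = 1.0659×-0.84619×0.29140 + 0.53288×0.95660×0.87522 = -0.262829 + 0.446146 = 0.183317.
Q̄ = (S_0/π) × [bracket] = (1361/π) × 0.183317 = 79.417 W/m².
— Configuration B (ϕ=-22.5°):
cos h₀ = −tan(-22.5°) tan(+16.942°) = 0.1262, h₀ = 1.4443 rad.
Bracket: h₀ sin ϕ sin δ + cos ϕ cos δ sin h₀ = 1.4443×-0.38268×0.29140 + 0.92388×0.95660×0.99201 = -0.161058 + 0.876722 = 0.715664.
Q̄ = (S_0/π) × [bracket] = (1361/π) × 0.715664 = 310.04 W/m².
Ratio Q̄_A / Q̄_B = 79.417 / 310.04 = 0.2562.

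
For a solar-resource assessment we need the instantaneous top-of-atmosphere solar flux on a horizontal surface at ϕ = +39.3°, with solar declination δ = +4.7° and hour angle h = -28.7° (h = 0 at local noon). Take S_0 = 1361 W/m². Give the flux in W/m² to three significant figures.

991 W/m²

cos θ_z = sin ϕ sin δ + cos ϕ cos δ cos h = 0.051898 + 0.676489 = 0.728387.
Flux = S_0 · cos θ_z = 1361 × 0.728387 = 991.3 W/m².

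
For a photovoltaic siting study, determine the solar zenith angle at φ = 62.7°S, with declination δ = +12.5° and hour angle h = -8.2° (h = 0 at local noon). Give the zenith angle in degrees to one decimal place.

θ_z = 75.5°

cos θ_z = sin φ sin δ + cos φ cos δ cos h = -0.192332 + 0.443200 = 0.250868.
θ_z = arccos(0.250868) = 75.5°.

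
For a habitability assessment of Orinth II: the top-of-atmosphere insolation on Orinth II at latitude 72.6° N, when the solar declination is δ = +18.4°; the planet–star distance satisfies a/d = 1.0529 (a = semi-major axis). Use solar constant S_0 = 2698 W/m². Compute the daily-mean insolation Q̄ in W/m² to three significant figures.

cos h₀ = −tan(+72.6°) tan(+18.400°) = -1.0615 ≤ −1 ⇒ polar day, h₀ = π.
Bracket: h₀ sin ϕ sin δ + cos ϕ cos δ sin h₀ = 3.1416×0.95424×0.31565 + 0.29904×0.94888×0.00000 = 0.946268 + 0.000000 = 0.946268.
Inverse-square distance factor (a/d)² = 1.0529² = 1.108598.
Q̄ = (S_0/π) × 1.108598 × [bracket] = (2698/π) × 1.108598 × 0.946268 = 900.9 W/m².

Q̄ ≈ 901 W/m²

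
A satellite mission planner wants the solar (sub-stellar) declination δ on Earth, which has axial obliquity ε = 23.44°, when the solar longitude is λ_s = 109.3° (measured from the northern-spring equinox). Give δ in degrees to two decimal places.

sin δ = sin ε · sin λ_s = sin 23.44° × sin 109.3° = 0.375433.
δ = arcsin(0.375433) = +22.05°.

δ = +22.05°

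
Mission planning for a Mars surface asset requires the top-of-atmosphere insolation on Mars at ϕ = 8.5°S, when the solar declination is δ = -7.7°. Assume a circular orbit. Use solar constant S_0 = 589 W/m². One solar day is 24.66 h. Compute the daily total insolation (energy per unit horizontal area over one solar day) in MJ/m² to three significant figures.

16.8 MJ/m²

cos h₀ = −tan(-8.5°) tan(-7.700°) = -0.0202, h₀ = 1.5910 rad.
Bracket: h₀ sin ϕ sin δ + cos ϕ cos δ sin h₀ = 1.5910×-0.14781×-0.13399 + 0.98902×0.99098×0.99980 = 0.031510 + 0.979903 = 1.011413.
Q̄ = (S_0/π) × [bracket] = (589/π) × 1.011413 = 189.62 W/m².
Daily total = Q̄ × 24.66 h × 3600 s/h = 189.62 × 24.66 × 3600 / 10⁶ = 16.83 MJ/m².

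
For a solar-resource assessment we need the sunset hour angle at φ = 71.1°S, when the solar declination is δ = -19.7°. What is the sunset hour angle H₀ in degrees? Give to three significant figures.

Sunrise equation: cos H₀ = −tan φ · tan δ = -1.0458 ≤ −1, so the Sun never sets (polar day) and H₀ = π.

H₀ = 180°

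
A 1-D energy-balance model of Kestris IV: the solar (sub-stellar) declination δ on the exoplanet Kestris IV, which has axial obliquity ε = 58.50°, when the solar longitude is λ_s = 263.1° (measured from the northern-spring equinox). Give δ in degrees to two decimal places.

sin δ = sin ε · sin λ_s = sin 58.50° × sin 263.1° = -0.846465.
δ = arcsin(-0.846465) = -57.83°.

δ = -57.83°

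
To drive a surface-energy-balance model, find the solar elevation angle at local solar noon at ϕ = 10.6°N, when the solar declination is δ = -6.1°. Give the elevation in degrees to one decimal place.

At local noon the hour angle is zero, so the zenith angle equals |ϕ − δ| = |+10.6° − (-6.100°)| = 16.700°.
Elevation = 90° − 16.700° = 73.3°.

73.3°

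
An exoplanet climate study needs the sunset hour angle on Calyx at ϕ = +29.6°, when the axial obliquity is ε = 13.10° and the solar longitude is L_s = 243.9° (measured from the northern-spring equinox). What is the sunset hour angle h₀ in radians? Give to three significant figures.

h₀ = 1.45 rad

Solar declination: sin δ = sin ε · sin L_s = sin 13.10° × sin 243.9° = -0.20354, so δ = -11.744°.
cos h₀ = −tan ϕ · tan δ = −tan(+29.6°) × tan(-11.744°) = 0.1181, so h₀ = 1.4524 rad = 83.22°.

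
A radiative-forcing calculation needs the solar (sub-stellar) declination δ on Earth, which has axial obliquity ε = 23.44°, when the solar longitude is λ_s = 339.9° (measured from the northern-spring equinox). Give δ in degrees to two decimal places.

sin δ = sin ε · sin λ_s = sin 23.44° × sin 339.9° = -0.136704.
δ = arcsin(-0.136704) = -7.86°.

δ = -7.86°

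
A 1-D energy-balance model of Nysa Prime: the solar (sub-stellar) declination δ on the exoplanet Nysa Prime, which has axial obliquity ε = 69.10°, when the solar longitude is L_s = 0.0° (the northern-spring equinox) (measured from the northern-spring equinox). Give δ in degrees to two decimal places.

δ = +0.00°

sin δ = sin ε · sin L_s = sin 69.10° × sin 0.0° = 0.000000.
δ = arcsin(0.000000) = +0.00°.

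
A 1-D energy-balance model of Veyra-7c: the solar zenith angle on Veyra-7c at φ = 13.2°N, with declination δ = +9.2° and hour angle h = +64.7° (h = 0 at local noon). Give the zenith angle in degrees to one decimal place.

cos θ_z = sin φ sin δ + cos φ cos δ cos h = 0.036509 + 0.410714 = 0.447223.
θ_z = arccos(0.447223) = 63.4°.

θ_z = 63.4°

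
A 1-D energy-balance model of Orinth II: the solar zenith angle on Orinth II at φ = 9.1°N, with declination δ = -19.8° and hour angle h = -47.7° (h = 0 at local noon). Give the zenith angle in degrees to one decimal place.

cos θ_z = sin φ sin δ + cos φ cos δ cos h = -0.053574 + 0.625255 = 0.571681.
θ_z = arccos(0.571681) = 55.1°.

θ_z = 55.1°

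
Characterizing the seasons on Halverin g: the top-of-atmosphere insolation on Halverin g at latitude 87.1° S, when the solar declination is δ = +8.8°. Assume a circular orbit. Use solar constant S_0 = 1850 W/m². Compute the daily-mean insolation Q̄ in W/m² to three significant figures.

Q̄ ≈ 0.00 W/m²

cos h₀ = −tan(-87.1°) tan(+8.800°) = 3.0560 ≥ 1 ⇒ polar night, h₀ = 0 and Q̄ = 0.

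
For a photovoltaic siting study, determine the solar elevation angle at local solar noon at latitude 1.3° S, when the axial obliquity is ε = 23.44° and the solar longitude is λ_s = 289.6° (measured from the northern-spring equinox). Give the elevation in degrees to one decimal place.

69.3°

Solar declination: sin δ = sin ε · sin λ_s = sin 23.44° × sin 289.6° = -0.37474, so δ = -22.008°.
At local noon the hour angle is zero, so the zenith angle equals |φ − δ| = |-1.3° − (-22.008°)| = 20.708°.
Elevation = 90° − 20.708° = 69.3°.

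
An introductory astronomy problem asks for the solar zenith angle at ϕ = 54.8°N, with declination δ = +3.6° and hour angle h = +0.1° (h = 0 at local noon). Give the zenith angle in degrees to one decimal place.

θ_z = 51.2°

cos θ_z = sin ϕ sin δ + cos ϕ cos δ cos h = 0.051309 + 0.575294 = 0.626603.
θ_z = arccos(0.626603) = 51.2°.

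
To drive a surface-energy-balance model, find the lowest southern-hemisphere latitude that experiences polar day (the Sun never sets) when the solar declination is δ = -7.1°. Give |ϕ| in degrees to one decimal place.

Polar day requires cos h₀ = −tan ϕ tan δ ≤ −1, i.e. tan ϕ tan δ ≥ 1.
The boundary is |tan ϕ| · |tan δ| = 1, so |ϕ| = 90° − |δ| = 90° − 7.1° = 82.9° in the southern hemisphere.

|ϕ| = 82.9°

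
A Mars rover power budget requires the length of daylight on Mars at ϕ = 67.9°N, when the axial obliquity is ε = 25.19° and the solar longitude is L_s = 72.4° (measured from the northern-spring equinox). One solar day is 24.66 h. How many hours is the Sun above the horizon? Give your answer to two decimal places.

Solar declination: sin δ = sin ε · sin L_s = sin 25.19° × sin 72.4° = 0.40570, so δ = +23.935°.
Sunrise equation: cos h₀ = −tan ϕ · tan δ = -1.0931 ≤ −1, so the Sun never sets (polar day) and h₀ = π.
Daylight = 2h₀/(2π) × 24.66 h = (3.1416/π) × 24.66 = 24.66 h.

24.66 h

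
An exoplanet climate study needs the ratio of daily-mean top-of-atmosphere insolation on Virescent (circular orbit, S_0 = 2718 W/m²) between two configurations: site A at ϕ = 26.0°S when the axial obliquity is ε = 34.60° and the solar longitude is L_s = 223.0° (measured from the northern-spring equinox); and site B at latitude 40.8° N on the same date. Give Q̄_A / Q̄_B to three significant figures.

Q̄_A / Q̄_B ≈ 3.21

— Configuration A (ϕ=-26.0°):
Solar declination: sin δ = sin ε · sin L_s = sin 34.60° × sin 223.0° = -0.38727, so δ = -22.785°.
cos h₀ = −tan(-26.0°) tan(-22.785°) = -0.2049, h₀ = 1.7771 rad.
Bracket: h₀ sin ϕ sin δ + cos ϕ cos δ sin h₀ = 1.7771×-0.43837×-0.38727 + 0.89879×0.92197×0.97879 = 0.301694 + 0.811082 = 1.112776.
Q̄ = (S_0/π) × [bracket] = (2718/π) × 1.112776 = 962.74 W/m².
— Configuration B (ϕ=+40.8°):
cos h₀ = −tan(+40.8°) tan(-22.785°) = 0.3626, h₀ = 1.1998 rad.
Bracket: h₀ sin ϕ sin δ + cos ϕ cos δ sin h₀ = 1.1998×0.65342×-0.38727 + 0.75700×0.92197×0.93196 = -0.303609 + 0.650444 = 0.346835.
Q̄ = (S_0/π) × [bracket] = (2718/π) × 0.346835 = 300.07 W/m².
Ratio Q̄_A / Q̄_B = 962.74 / 300.07 = 3.208.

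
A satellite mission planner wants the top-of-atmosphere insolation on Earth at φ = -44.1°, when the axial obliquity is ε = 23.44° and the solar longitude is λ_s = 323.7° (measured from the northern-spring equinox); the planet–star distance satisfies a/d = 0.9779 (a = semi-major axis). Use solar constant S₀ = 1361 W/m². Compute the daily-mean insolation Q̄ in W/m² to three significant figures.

Q̄ ≈ 404 W/m²

Solar declination: sin δ = sin ε · sin λ_s = sin 23.44° × sin 323.7° = -0.23550, so δ = -13.621°.
cos H₀ = −tan(-44.1°) tan(-13.621°) = -0.2348, H₀ = 1.8078 rad.
Bracket: H₀ sin φ sin δ + cos φ cos δ sin H₀ = 1.8078×-0.69591×-0.23550 + 0.71813×0.97188×0.97204 = 0.296275 + 0.678422 = 0.974697.
Inverse-square distance factor (a/d)² = 0.9779² = 0.956288.
Q̄ = (S₀/π) × 0.956288 × [bracket] = (1361/π) × 0.956288 × 0.974697 = 403.8 W/m².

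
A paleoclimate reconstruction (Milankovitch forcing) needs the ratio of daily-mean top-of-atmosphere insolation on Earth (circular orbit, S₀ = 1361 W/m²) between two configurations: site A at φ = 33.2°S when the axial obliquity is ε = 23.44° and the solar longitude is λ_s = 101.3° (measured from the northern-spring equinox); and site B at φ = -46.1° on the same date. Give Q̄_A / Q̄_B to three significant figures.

— Configuration A (φ=-33.2°):
Solar declination: sin δ = sin ε · sin λ_s = sin 23.44° × sin 101.3° = 0.39008, so δ = +22.959°.
cos H₀ = −tan(-33.2°) tan(+22.959°) = 0.2772, H₀ = 1.2899 rad.
Bracket: H₀ sin φ sin δ + cos φ cos δ sin H₀ = 1.2899×-0.54756×0.39008 + 0.83676×0.92078×0.96081 = -0.275513 + 0.740277 = 0.464764.
Q̄ = (S₀/π) × [bracket] = (1361/π) × 0.464764 = 201.34 W/m².
— Configuration B (φ=-46.1°):
cos H₀ = −tan(-46.1°) tan(+22.959°) = 0.4402, H₀ = 1.1149 rad.
Bracket: H₀ sin φ sin δ + cos φ cos δ sin H₀ = 1.1149×-0.72055×0.39008 + 0.69340×0.92078×0.89789 = -0.313367 + 0.573275 = 0.259908.
Q̄ = (S₀/π) × [bracket] = (1361/π) × 0.259908 = 112.60 W/m².
Ratio Q̄_A / Q̄_B = 201.34 / 112.60 = 1.788.

Q̄_A / Q̄_B ≈ 1.79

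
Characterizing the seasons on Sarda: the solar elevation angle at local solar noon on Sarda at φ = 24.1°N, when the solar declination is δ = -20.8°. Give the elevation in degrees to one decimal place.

At local noon the hour angle is zero, so the zenith angle equals |φ − δ| = |+24.1° − (-20.800°)| = 44.900°.
Elevation = 90° − 44.900° = 45.1°.

45.1°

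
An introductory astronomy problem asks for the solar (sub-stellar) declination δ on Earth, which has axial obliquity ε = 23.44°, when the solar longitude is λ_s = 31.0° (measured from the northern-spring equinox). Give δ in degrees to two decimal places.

δ = +11.82°

sin δ = sin ε · sin λ_s = sin 23.44° × sin 31.0° = 0.204876.
δ = arcsin(0.204876) = +11.82°.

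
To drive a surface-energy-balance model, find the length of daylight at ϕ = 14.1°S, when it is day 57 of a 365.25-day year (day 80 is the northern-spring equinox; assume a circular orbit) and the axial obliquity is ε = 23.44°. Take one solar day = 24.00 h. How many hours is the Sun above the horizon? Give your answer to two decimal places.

12.30 h

Solar longitude: L_s = 360° × (57 − 80)/365.25 = -22.669°, i.e. -22.669° + 360° = 337.331°.
sin δ = sin 23.44° × sin 337.331° = -0.15331, so δ = -8.819°.
cos h₀ = −tan ϕ · tan δ = −tan(-14.1°) × tan(-8.819°) = -0.0390, so h₀ = 1.6098 rad = 92.23°.
Daylight = 2h₀/(2π) × 24.00 h = (1.6098/π) × 24.00 = 12.30 h.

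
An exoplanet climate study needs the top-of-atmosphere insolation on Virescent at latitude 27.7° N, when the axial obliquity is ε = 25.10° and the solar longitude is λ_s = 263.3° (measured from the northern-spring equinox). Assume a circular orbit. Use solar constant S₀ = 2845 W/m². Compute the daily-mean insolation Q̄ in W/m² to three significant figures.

Q̄ ≈ 470 W/m²

Solar declination: sin δ = sin ε · sin λ_s = sin 25.10° × sin 263.3° = -0.42130, so δ = -24.917°.
cos H₀ = −tan(+27.7°) tan(-24.917°) = 0.2439, H₀ = 1.3244 rad.
Bracket: H₀ sin φ sin δ + cos φ cos δ sin H₀ = 1.3244×0.46484×-0.42130 + 0.88539×0.90692×0.96980 = -0.259367 + 0.778728 = 0.519361.
Q̄ = (S₀/π) × [bracket] = (2845/π) × 0.519361 = 470.3 W/m².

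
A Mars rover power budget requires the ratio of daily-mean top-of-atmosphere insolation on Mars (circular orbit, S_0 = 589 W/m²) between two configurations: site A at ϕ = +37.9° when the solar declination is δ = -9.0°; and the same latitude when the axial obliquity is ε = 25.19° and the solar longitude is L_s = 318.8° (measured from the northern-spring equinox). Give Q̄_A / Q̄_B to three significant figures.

Q̄_A / Q̄_B ≈ 1.25

— Configuration A (ϕ=+37.9°):
cos h₀ = −tan(+37.9°) tan(-9.000°) = 0.1233, h₀ = 1.4472 rad.
Bracket: h₀ sin ϕ sin δ + cos ϕ cos δ sin h₀ = 1.4472×0.61429×-0.15643 + 0.78908×0.98769×0.99237 = -0.139066 + 0.773420 = 0.634354.
Q̄ = (S_0/π) × [bracket] = (589/π) × 0.634354 = 118.93 W/m².
— Configuration B (ϕ=+37.9°):
Solar declination: sin δ = sin ε · sin L_s = sin 25.19° × sin 318.8° = -0.28035, so δ = -16.281°.
cos h₀ = −tan(+37.9°) tan(-16.281°) = 0.2274, h₀ = 1.3414 rad.
Bracket: h₀ sin ϕ sin δ + cos ϕ cos δ sin h₀ = 1.3414×0.61429×-0.28035 + 0.78908×0.95990×0.97381 = -0.231011 + 0.737601 = 0.506590.
Q̄ = (S_0/π) × [bracket] = (589/π) × 0.506590 = 94.978 W/m².
Ratio Q̄_A / Q̄_B = 118.93 / 94.978 = 1.252.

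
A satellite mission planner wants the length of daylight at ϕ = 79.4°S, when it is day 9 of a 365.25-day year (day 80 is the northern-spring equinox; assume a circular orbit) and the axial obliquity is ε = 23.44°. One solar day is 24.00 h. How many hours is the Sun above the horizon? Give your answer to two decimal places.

24.00 h

Solar longitude: L_s = 360° × (9 − 80)/365.25 = -69.979°, i.e. -69.979° + 360° = 290.021°.
sin δ = sin 23.44° × sin 290.021° = -0.37375, so δ = -21.947°.
Sunrise equation: cos h₀ = −tan ϕ · tan δ = -2.1532 ≤ −1, so the Sun never sets (polar day) and h₀ = π.
Daylight = 2h₀/(2π) × 24.00 h = (3.1416/π) × 24.00 = 24.00 h.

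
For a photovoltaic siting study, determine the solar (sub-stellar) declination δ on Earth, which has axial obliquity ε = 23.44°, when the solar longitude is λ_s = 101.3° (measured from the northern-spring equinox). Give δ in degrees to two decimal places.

δ = +22.96°

sin δ = sin ε · sin λ_s = sin 23.44° × sin 101.3° = 0.390077.
δ = arcsin(0.390077) = +22.96°.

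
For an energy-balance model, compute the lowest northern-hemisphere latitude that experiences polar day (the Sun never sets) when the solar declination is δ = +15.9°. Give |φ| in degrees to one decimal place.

|φ| = 74.1°

Polar day requires cos H₀ = −tan φ tan δ ≤ −1, i.e. tan φ tan δ ≥ 1.
The boundary is |tan φ| · |tan δ| = 1, so |φ| = 90° − |δ| = 90° − 15.9° = 74.1° in the northern hemisphere.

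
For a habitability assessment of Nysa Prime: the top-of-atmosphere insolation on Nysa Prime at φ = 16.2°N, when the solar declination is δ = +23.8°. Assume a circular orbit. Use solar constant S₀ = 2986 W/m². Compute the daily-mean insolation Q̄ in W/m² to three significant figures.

Q̄ ≈ 1.01e+03 W/m²

cos H₀ = −tan(+16.2°) tan(+23.800°) = -0.1281, H₀ = 1.6993 rad.
Bracket: H₀ sin φ sin δ + cos φ cos δ sin H₀ = 1.6993×0.27899×0.40355 + 0.96029×0.91496×0.99176 = 0.191318 + 0.871387 = 1.062705.
Q̄ = (S₀/π) × [bracket] = (2986/π) × 1.062705 = 1010 W/m².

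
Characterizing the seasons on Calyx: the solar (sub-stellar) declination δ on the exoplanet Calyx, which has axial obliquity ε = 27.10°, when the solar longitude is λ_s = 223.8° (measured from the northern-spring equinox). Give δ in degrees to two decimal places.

sin δ = sin ε · sin λ_s = sin 27.10° × sin 223.8° = -0.315302.
δ = arcsin(-0.315302) = -18.38°.

δ = -18.38°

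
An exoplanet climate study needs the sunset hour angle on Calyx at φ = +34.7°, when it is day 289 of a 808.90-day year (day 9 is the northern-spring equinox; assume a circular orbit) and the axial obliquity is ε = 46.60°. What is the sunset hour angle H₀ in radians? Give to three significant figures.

Solar longitude: λ_s = 360° × (289 − 9)/808.90 = 124.614°.
sin δ = sin 46.60° × sin 124.614° = 0.59797, so δ = +36.725°.
cos H₀ = −tan φ · tan δ = −tan(+34.7°) × tan(+36.725°) = -0.5166, so H₀ = 2.1137 rad = 121.10°.

H₀ = 2.11 rad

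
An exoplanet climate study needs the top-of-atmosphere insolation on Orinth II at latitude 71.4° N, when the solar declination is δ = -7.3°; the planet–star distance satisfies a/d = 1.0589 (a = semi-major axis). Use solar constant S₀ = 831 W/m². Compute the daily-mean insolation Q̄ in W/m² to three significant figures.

Q̄ ≈ 44.6 W/m²

cos H₀ = −tan(+71.4°) tan(-7.300°) = 0.3807, H₀ = 1.1803 rad.
Bracket: H₀ sin φ sin δ + cos φ cos δ sin H₀ = 1.1803×0.94777×-0.12706 + 0.31896×0.99189×0.92472 = -0.142136 + 0.292557 = 0.150421.
Inverse-square distance factor (a/d)² = 1.0589² = 1.121269.
Q̄ = (S₀/π) × 1.121269 × [bracket] = (831/π) × 1.121269 × 0.150421 = 44.61 W/m².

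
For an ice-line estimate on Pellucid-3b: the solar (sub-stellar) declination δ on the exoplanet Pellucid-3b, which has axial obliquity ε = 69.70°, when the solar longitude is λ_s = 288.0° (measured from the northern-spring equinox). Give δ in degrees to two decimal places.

sin δ = sin ε · sin λ_s = sin 69.70° × sin 288.0° = -0.891985.
δ = arcsin(-0.891985) = -63.12°.

δ = -63.12°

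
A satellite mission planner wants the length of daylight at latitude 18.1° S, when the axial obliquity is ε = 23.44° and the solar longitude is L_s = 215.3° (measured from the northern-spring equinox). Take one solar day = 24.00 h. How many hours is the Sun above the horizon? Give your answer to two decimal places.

12.59 h

Solar declination: sin δ = sin ε · sin L_s = sin 23.44° × sin 215.3° = -0.22987, so δ = -13.289°.
cos h₀ = −tan ϕ · tan δ = −tan(-18.1°) × tan(-13.289°) = -0.0772, so h₀ = 1.6481 rad = 94.43°.
Daylight = 2h₀/(2π) × 24.00 h = (1.6481/π) × 24.00 = 12.59 h.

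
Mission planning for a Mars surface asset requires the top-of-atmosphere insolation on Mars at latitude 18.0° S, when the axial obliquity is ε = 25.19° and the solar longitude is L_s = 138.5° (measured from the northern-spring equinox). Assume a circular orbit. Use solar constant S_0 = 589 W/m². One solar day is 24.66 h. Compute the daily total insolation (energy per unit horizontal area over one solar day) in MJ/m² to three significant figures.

Solar declination: sin δ = sin ε · sin L_s = sin 25.19° × sin 138.5° = 0.28203, so δ = +16.381°.
cos h₀ = −tan(-18.0°) tan(+16.381°) = 0.0955, h₀ = 1.4751 rad.
Bracket: h₀ sin ϕ sin δ + cos ϕ cos δ sin h₀ = 1.4751×-0.30902×0.28203 + 0.95106×0.95941×0.99543 = -0.128559 + 0.908287 = 0.779728.
Q̄ = (S_0/π) × [bracket] = (589/π) × 0.779728 = 146.19 W/m².
Daily total = Q̄ × 24.66 h × 3600 s/h = 146.19 × 24.66 × 3600 / 10⁶ = 12.98 MJ/m².

13.0 MJ/m²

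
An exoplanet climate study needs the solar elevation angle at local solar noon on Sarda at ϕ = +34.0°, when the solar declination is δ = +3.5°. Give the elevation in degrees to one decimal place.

59.5°

At local noon the hour angle is zero, so the zenith angle equals |ϕ − δ| = |+34.0° − (+3.500°)| = 30.500°.
Elevation = 90° − 30.500° = 59.5°.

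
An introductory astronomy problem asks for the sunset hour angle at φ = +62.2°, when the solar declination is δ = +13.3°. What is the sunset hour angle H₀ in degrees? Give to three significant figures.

H₀ = 117°

cos H₀ = −tan φ · tan δ = −tan(+62.2°) × tan(+13.300°) = -0.4484, so H₀ = 2.0357 rad = 116.64°.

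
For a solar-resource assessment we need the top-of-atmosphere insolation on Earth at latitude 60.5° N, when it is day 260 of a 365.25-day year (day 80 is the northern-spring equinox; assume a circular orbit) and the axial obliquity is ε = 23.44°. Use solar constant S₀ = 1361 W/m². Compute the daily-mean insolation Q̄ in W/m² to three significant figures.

Q̄ ≈ 224 W/m²

Solar longitude: λ_s = 360° × (260 − 80)/365.25 = 177.413°.
sin δ = sin 23.44° × sin 177.413° = 0.01796, so δ = +1.029°.
cos H₀ = −tan(+60.5°) tan(+1.029°) = -0.0317, H₀ = 1.6025 rad.
Bracket: H₀ sin φ sin δ + cos φ cos δ sin H₀ = 1.6025×0.87036×0.01796 + 0.49242×0.99984×0.99950 = 0.025050 + 0.492095 = 0.517145.
Q̄ = (S₀/π) × [bracket] = (1361/π) × 0.517145 = 224.0 W/m².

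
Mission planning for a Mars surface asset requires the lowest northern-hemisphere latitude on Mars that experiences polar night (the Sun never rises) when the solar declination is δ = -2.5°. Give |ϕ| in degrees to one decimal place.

Polar night requires cos h₀ = −tan ϕ tan δ ≥ 1, i.e. tan ϕ tan δ ≤ −1.
The boundary is |tan ϕ| · |tan δ| = 1, so |ϕ| = 90° − |δ| = 90° − 2.5° = 87.5° in the northern hemisphere.

|ϕ| = 87.5°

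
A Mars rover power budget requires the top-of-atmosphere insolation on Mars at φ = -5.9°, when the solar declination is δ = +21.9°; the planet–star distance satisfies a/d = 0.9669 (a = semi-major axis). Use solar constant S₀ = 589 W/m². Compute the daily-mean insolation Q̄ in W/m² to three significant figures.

Q̄ ≈ 151 W/m²

cos H₀ = −tan(-5.9°) tan(+21.900°) = 0.0415, H₀ = 1.5292 rad.
Bracket: H₀ sin φ sin δ + cos φ cos δ sin H₀ = 1.5292×-0.10279×0.37299 + 0.99470×0.92784×0.99914 = -0.058629 + 0.922129 = 0.863500.
Inverse-square distance factor (a/d)² = 0.9669² = 0.934896.
Q̄ = (S₀/π) × 0.934896 × [bracket] = (589/π) × 0.934896 × 0.863500 = 151.4 W/m².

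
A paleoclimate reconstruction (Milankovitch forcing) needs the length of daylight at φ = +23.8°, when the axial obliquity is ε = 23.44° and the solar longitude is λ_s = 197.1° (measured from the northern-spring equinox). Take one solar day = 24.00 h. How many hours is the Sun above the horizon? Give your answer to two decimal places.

Solar declination: sin δ = sin ε · sin λ_s = sin 23.44° × sin 197.1° = -0.11697, so δ = -6.717°.
cos H₀ = −tan φ · tan δ = −tan(+23.8°) × tan(-6.717°) = 0.0519, so H₀ = 1.5188 rad = 87.02°.
Daylight = 2H₀/(2π) × 24.00 h = (1.5188/π) × 24.00 = 11.60 h.

11.60 h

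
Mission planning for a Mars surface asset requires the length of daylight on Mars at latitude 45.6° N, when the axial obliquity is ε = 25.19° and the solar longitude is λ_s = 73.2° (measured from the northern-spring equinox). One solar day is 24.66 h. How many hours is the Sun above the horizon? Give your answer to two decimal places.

16.04 h

Solar declination: sin δ = sin ε · sin λ_s = sin 25.19° × sin 73.2° = 0.40746, so δ = +24.045°.
cos H₀ = −tan φ · tan δ = −tan(+45.6°) × tan(+24.045°) = -0.4556, so H₀ = 2.0439 rad = 117.10°.
Daylight = 2H₀/(2π) × 24.66 h = (2.0439/π) × 24.66 = 16.04 h.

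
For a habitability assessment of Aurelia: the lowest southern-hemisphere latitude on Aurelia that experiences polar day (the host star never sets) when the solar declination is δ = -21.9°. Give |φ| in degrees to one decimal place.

|φ| = 68.1°

Polar day requires cos H₀ = −tan φ tan δ ≤ −1, i.e. tan φ tan δ ≥ 1.
The boundary is |tan φ| · |tan δ| = 1, so |φ| = 90° − |δ| = 90° − 21.9° = 68.1° in the southern hemisphere.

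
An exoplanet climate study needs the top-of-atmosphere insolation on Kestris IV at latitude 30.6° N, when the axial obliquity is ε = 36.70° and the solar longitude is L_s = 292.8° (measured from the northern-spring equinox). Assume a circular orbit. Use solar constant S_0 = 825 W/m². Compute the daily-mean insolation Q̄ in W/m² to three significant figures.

Solar declination: sin δ = sin ε · sin L_s = sin 36.70° × sin 292.8° = -0.55093, so δ = -33.431°.
cos h₀ = −tan(+30.6°) tan(-33.431°) = 0.3904, h₀ = 1.1697 rad.
Bracket: h₀ sin ϕ sin δ + cos ϕ cos δ sin h₀ = 1.1697×0.50904×-0.55093 + 0.86074×0.83455×0.92064 = -0.328037 + 0.661324 = 0.333287.
Q̄ = (S_0/π) × [bracket] = (825/π) × 0.333287 = 87.52 W/m².

Q̄ ≈ 87.5 W/m²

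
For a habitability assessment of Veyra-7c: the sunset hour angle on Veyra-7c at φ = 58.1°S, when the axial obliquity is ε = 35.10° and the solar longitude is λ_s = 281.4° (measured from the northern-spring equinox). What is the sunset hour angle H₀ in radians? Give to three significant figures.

Solar declination: sin δ = sin ε · sin λ_s = sin 35.10° × sin 281.4° = -0.56366, so δ = -34.309°.
Sunrise equation: cos H₀ = −tan φ · tan δ = -1.0963 ≤ −1, so the host star never sets (polar day) and H₀ = π.

H₀ = 3.14 rad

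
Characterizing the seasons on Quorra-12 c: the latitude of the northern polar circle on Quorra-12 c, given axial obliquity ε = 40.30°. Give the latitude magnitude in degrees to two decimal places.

49.70°

The polar circle is the lowest latitude that experiences at least one full rotation of continuous daylight at the northern-summer solstice; it lies at |φ| = 90° − ε = 90° − 40.30° = 49.70°.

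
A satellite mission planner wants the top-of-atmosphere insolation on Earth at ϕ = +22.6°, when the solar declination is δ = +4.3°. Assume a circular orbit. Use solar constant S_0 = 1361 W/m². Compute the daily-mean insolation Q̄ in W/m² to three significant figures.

Q̄ ≈ 419 W/m²

cos h₀ = −tan(+22.6°) tan(+4.300°) = -0.0313, h₀ = 1.6021 rad.
Bracket: h₀ sin ϕ sin δ + cos ϕ cos δ sin h₀ = 1.6021×0.38430×0.07498 + 0.92321×0.99719×0.99951 = 0.046164 + 0.920165 = 0.966329.
Q̄ = (S_0/π) × [bracket] = (1361/π) × 0.966329 = 418.6 W/m².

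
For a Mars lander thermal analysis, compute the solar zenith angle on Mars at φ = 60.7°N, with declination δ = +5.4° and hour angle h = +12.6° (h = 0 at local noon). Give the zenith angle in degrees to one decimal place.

cos θ_z = sin φ sin δ + cos φ cos δ cos h = 0.082069 + 0.475477 = 0.557546.
θ_z = arccos(0.557546) = 56.1°.

θ_z = 56.1°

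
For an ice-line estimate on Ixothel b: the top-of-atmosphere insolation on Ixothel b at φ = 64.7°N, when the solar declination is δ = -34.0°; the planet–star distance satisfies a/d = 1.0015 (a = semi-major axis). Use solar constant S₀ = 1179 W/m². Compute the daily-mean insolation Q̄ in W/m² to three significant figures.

Q̄ ≈ 0.00 W/m²

cos H₀ = −tan(+64.7°) tan(-34.000°) = 1.4269 ≥ 1 ⇒ polar night, H₀ = 0 and Q̄ = 0.
Inverse-square distance factor (a/d)² = 1.0015² = 1.003002.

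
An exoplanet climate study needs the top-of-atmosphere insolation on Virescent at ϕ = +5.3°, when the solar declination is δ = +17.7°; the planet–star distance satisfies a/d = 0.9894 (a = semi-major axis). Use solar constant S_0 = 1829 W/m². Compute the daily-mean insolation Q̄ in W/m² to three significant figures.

Q̄ ≈ 566 W/m²

cos h₀ = −tan(+5.3°) tan(+17.700°) = -0.0296, h₀ = 1.6004 rad.
Bracket: h₀ sin ϕ sin δ + cos ϕ cos δ sin h₀ = 1.6004×0.09237×0.30403 + 0.99572×0.95266×0.99956 = 0.044944 + 0.948165 = 0.993109.
Inverse-square distance factor (a/d)² = 0.9894² = 0.978912.
Q̄ = (S_0/π) × 0.978912 × [bracket] = (1829/π) × 0.978912 × 0.993109 = 566.0 W/m².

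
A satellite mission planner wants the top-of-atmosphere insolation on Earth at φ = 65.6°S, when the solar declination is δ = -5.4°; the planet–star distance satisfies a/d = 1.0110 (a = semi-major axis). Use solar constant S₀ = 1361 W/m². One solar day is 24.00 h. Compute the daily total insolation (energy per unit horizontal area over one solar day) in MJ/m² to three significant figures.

cos H₀ = −tan(-65.6°) tan(-5.400°) = -0.2084, H₀ = 1.7807 rad.
Bracket: H₀ sin φ sin δ + cos φ cos δ sin H₀ = 1.7807×-0.91068×-0.09411 + 0.41310×0.99556×0.97805 = 0.152613 + 0.402239 = 0.554852.
Inverse-square distance factor (a/d)² = 1.0110² = 1.022121.
Q̄ = (S₀/π) × 1.022121 × [bracket] = (1361/π) × 1.022121 × 0.554852 = 245.69 W/m².
Daily total = Q̄ × 24.00 h × 3600 s/h = 245.69 × 24.00 × 3600 / 10⁶ = 21.23 MJ/m².

21.2 MJ/m²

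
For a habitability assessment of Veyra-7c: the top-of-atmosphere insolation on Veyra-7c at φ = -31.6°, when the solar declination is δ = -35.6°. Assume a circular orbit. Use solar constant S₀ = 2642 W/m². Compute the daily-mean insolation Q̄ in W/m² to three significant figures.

cos H₀ = −tan(-31.6°) tan(-35.600°) = -0.4404, H₀ = 2.0269 rad.
Bracket: H₀ sin φ sin δ + cos φ cos δ sin H₀ = 2.0269×-0.52399×-0.58212 + 0.85173×0.81310×0.89778 = 0.618255 + 0.621750 = 1.240005.
Q̄ = (S₀/π) × [bracket] = (2642/π) × 1.240005 = 1043 W/m².

Q̄ ≈ 1.04e+03 W/m²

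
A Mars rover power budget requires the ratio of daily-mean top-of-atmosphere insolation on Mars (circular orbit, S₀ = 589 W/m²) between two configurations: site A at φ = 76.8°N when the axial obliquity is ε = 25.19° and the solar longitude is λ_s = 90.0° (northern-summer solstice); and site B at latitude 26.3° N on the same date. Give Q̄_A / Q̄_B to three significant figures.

Q̄_A / Q̄_B ≈ 1.15

— Configuration A (φ=+76.8°):
Solar declination: sin δ = sin ε · sin λ_s = sin 25.19° × sin 90.0° = 0.42562, so δ = +25.190°.
cos H₀ = −tan(+76.8°) tan(+25.190°) = -2.0054 ≤ −1 ⇒ polar day, H₀ = π.
Bracket: H₀ sin φ sin δ + cos φ cos δ sin H₀ = 3.1416×0.97358×0.42562 + 0.22835×0.90490×0.00000 = 1.301801 + 0.000000 = 1.301801.
Q̄ = (S₀/π) × [bracket] = (589/π) × 1.301801 = 244.07 W/m².
— Configuration B (φ=+26.3°):
cos H₀ = −tan(+26.3°) tan(+25.190°) = -0.2325, H₀ = 1.8054 rad.
Bracket: H₀ sin φ sin δ + cos φ cos δ sin H₀ = 1.8054×0.44307×0.42562 + 0.89649×0.90490×0.97261 = 0.340461 + 0.789014 = 1.129475.
Q̄ = (S₀/π) × [bracket] = (589/π) × 1.129475 = 211.76 W/m².
Ratio Q̄_A / Q̄_B = 244.07 / 211.76 = 1.153.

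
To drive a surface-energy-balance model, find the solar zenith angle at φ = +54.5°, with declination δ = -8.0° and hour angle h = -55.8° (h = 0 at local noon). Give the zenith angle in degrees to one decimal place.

cos θ_z = sin φ sin δ + cos φ cos δ cos h = -0.113303 + 0.323227 = 0.209924.
θ_z = arccos(0.209924) = 77.9°.

θ_z = 77.9°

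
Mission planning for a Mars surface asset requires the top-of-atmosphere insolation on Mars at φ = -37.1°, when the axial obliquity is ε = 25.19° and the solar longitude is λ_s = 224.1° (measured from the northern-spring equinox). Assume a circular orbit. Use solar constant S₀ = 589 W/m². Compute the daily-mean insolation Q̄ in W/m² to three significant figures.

Q̄ ≈ 199 W/m²

Solar declination: sin δ = sin ε · sin λ_s = sin 25.19° × sin 224.1° = -0.29620, so δ = -17.229°.
cos H₀ = −tan(-37.1°) tan(-17.229°) = -0.2345, H₀ = 1.8075 rad.
Bracket: H₀ sin φ sin δ + cos φ cos δ sin H₀ = 1.8075×-0.60321×-0.29620 + 0.79758×0.95513×0.97211 = 0.322947 + 0.740546 = 1.063493.
Q̄ = (S₀/π) × [bracket] = (589/π) × 1.063493 = 199.4 W/m².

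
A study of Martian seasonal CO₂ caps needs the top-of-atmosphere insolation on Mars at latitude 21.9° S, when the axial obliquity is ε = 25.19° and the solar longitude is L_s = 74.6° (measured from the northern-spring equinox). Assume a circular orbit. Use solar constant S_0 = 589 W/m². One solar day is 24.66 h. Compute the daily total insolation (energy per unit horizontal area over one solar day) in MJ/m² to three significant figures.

Solar declination: sin δ = sin ε · sin L_s = sin 25.19° × sin 74.6° = 0.41034, so δ = +24.226°.
cos h₀ = −tan(-21.9°) tan(+24.226°) = 0.1809, h₀ = 1.3889 rad.
Bracket: h₀ sin ϕ sin δ + cos ϕ cos δ sin h₀ = 1.3889×-0.37299×0.41034 + 0.92784×0.91193×0.98350 = -0.212575 + 0.832164 = 0.619589.
Q̄ = (S_0/π) × [bracket] = (589/π) × 0.619589 = 116.16 W/m².
Daily total = Q̄ × 24.66 h × 3600 s/h = 116.16 × 24.66 × 3600 / 10⁶ = 10.31 MJ/m².

10.3 MJ/m²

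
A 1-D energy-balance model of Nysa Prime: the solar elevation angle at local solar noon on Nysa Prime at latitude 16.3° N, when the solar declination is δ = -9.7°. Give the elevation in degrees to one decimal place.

64.0°

At local noon the hour angle is zero, so the zenith angle equals |ϕ − δ| = |+16.3° − (-9.700°)| = 26.000°.
Elevation = 90° − 26.000° = 64.0°.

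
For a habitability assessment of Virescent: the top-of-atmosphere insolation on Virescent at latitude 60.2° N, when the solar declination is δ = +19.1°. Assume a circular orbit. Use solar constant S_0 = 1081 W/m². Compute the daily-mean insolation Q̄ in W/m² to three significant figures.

Q̄ ≈ 346 W/m²

cos h₀ = −tan(+60.2°) tan(+19.100°) = -0.6046, h₀ = 2.2201 rad.
Bracket: h₀ sin ϕ sin δ + cos ϕ cos δ sin h₀ = 2.2201×0.86777×0.32722 + 0.49697×0.94495×0.79650 = 0.630401 + 0.374046 = 1.004447.
Q̄ = (S_0/π) × [bracket] = (1081/π) × 1.004447 = 345.6 W/m².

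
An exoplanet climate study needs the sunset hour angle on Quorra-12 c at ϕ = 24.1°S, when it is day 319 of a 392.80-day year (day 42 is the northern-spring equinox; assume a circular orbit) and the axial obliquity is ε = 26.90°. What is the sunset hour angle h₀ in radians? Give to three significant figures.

h₀ = 1.79 rad

Solar longitude: L_s = 360° × (319 − 42)/392.80 = 253.870°.
sin δ = sin 26.90° × sin 253.870° = -0.43462, so δ = -25.761°.
cos h₀ = −tan ϕ · tan δ = −tan(-24.1°) × tan(-25.761°) = -0.2159, so h₀ = 1.7884 rad = 102.47°.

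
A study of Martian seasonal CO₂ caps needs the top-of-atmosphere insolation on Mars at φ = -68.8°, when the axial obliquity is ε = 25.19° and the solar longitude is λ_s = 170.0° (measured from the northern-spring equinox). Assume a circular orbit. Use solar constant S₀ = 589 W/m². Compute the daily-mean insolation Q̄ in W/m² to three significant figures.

Q̄ ≈ 48.6 W/m²

Solar declination: sin δ = sin ε · sin λ_s = sin 25.19° × sin 170.0° = 0.07391, so δ = +4.239°.
cos H₀ = −tan(-68.8°) tan(+4.239°) = 0.1911, H₀ = 1.3785 rad.
Bracket: H₀ sin φ sin δ + cos φ cos δ sin H₀ = 1.3785×-0.93232×0.07391 + 0.36162×0.99727×0.98158 = -0.094989 + 0.353990 = 0.259001.
Q̄ = (S₀/π) × [bracket] = (589/π) × 0.259001 = 48.56 W/m².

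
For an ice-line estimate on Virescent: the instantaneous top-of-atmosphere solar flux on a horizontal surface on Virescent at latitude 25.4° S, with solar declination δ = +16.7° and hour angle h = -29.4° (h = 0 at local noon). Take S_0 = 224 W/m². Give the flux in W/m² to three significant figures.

cos θ_z = sin ϕ sin δ + cos ϕ cos δ cos h = -0.123259 + 0.753805 = 0.630546.
Flux = S_0 · cos θ_z = 224 × 0.630546 = 141.2 W/m².

141 W/m²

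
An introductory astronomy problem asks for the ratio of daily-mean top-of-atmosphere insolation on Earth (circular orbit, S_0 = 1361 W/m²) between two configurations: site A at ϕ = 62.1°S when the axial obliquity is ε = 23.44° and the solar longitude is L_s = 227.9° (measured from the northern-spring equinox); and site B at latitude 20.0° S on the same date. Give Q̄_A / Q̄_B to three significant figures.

Q̄_A / Q̄_B ≈ 0.881

— Configuration A (ϕ=-62.1°):
Solar declination: sin δ = sin ε · sin L_s = sin 23.44° × sin 227.9° = -0.29515, so δ = -17.166°.
cos h₀ = −tan(-62.1°) tan(-17.166°) = -0.5834, h₀ = 2.1937 rad.
Bracket: h₀ sin ϕ sin δ + cos ϕ cos δ sin h₀ = 2.1937×-0.88377×-0.29515 + 0.46793×0.95545×0.81216 = 0.572215 + 0.363104 = 0.935319.
Q̄ = (S_0/π) × [bracket] = (1361/π) × 0.935319 = 405.20 W/m².
— Configuration B (ϕ=-20.0°):
cos h₀ = −tan(-20.0°) tan(-17.166°) = -0.1124, h₀ = 1.6835 rad.
Bracket: h₀ sin ϕ sin δ + cos ϕ cos δ sin h₀ = 1.6835×-0.34202×-0.29515 + 0.93969×0.95545×0.99366 = 0.169945 + 0.892135 = 1.062080.
Q̄ = (S_0/π) × [bracket] = (1361/π) × 1.062080 = 460.11 W/m².
Ratio Q̄_A / Q̄_B = 405.20 / 460.11 = 0.8807.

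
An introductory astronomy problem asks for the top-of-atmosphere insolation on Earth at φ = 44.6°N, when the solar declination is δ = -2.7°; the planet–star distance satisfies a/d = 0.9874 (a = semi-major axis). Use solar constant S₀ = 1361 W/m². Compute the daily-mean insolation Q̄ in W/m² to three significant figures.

Q̄ ≈ 279 W/m²

cos H₀ = −tan(+44.6°) tan(-2.700°) = 0.0465, H₀ = 1.5243 rad.
Bracket: H₀ sin φ sin δ + cos φ cos δ sin H₀ = 1.5243×0.70215×-0.04711 + 0.71203×0.99889×0.99892 = -0.050421 + 0.710472 = 0.660051.
Inverse-square distance factor (a/d)² = 0.9874² = 0.974959.
Q̄ = (S₀/π) × 0.974959 × [bracket] = (1361/π) × 0.974959 × 0.660051 = 278.8 W/m².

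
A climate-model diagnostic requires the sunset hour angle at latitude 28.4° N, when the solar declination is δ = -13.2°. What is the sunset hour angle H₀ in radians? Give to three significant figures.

cos H₀ = −tan φ · tan δ = −tan(+28.4°) × tan(-13.200°) = 0.1268, so H₀ = 1.4436 rad = 82.71°.

H₀ = 1.44 rad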